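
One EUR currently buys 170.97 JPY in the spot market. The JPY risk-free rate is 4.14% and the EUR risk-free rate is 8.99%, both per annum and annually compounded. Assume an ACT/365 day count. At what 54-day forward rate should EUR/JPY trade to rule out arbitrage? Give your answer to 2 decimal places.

By covered interest parity, F = S · (1+r_JPY)^T / (1+r_EUR)^T
= 170.97 × 1.006020 / 1.012817 = 170.97 × 0.993289
F = 169.82 JPY per EUR

169.82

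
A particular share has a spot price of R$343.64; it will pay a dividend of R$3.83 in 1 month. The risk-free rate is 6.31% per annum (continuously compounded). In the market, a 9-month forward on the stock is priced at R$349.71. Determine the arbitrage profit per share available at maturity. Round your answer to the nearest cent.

R$6.59 per share

PV(dividends) I = 3.83·e^(−0.0631·1/12) = 3.8099
Fair forward F* = (S − I)·e^(rT) = (343.64 − 3.8099)·e^0.047325 = 339.8301 × 1.048463 = 356.2993
Market R$349.71 < fair 356.2993: forward underpriced → reverse cash-and-carry (short the stock, invest proceeds at r, pay the dividends, go long the forward).
Profit at T = |F_mkt − F*| = |349.71 − 356.2993| = R$6.59 per share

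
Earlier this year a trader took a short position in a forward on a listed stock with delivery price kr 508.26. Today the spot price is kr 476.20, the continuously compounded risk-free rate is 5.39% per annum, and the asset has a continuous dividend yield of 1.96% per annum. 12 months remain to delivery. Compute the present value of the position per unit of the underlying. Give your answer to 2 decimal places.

kr 14.63

Current fair forward for the remaining 12 months: F = S·e^((r − q)·T), (r − q) = 0.0539 − 0.0196 = 0.0343
F = 476.20 · e^(0.0343 × 12/12) = 476.20 × 1.034895 = 492.8170
Value of long forward = (F − K)·e^(−rT) = (492.8170 − 508.26) · e^(−0.0539·12/12)
= -15.4430 × 0.947527 = -14.63
Short position value = −(long value) = kr 14.63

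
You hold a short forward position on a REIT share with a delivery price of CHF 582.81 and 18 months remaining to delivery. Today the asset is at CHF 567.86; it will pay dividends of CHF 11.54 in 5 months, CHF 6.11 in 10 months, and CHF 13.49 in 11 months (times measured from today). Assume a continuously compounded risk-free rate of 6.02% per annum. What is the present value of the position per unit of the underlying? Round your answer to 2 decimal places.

PV(remaining dividends) I = 11.54·e^(−0.0602·5/12) + 6.11·e^(−0.0602·10/12) + 13.49·e^(−0.0602·11/12) = 29.8309
Current forward F = (S − I)·e^(rT) = (567.86 − 29.8309)·e^(0.0602·18/12) = 538.0291 × 1.094503 = 588.8745
Value (long) = (F − K)·e^(−rT) = (588.8745 − 582.81) × 0.913657 = 5.5409
Short position value = −(long value) = -CHF 5.54

-CHF 5.54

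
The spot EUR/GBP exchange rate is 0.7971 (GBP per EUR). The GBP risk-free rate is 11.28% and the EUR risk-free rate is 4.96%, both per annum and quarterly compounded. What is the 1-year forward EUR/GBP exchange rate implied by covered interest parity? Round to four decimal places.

By covered interest parity, F = S · (1+r_GBP/4)^(4T) / (1+r_EUR/4)^(4T)
= 0.7971 × 1.117662 / 1.050530 = 0.7971 × 1.063903
F = 0.8480 GBP per EUR

0.8480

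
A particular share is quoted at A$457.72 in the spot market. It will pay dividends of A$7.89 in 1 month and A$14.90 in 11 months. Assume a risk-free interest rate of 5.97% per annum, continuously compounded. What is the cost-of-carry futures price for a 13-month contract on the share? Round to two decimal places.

PV(dividends) I = 7.89·e^(−0.0597·1/12) + 14.90·e^(−0.0597·11/12)
I = 7.8508 + 14.1065 = 21.9573
F = (S − I)·e^(rT) = (457.72 − 21.9573) · e^(0.0597·13/12)
= 435.7627 · e^0.064675 = 435.7627 × 1.066812 = A$464.88

A$464.88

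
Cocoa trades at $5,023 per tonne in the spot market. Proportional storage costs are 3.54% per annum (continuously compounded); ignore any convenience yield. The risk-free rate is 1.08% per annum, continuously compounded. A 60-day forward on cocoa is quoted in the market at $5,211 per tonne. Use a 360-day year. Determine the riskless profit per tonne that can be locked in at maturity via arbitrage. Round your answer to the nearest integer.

Fair forward: F* = S·e^(carry·T), with carry = (r + u) = 0.0108 + 0.0354 = 0.0462
F* = 5023 · e^(0.0462 × 60/360) = 5023 · e^0.007700 = 5023 × 1.007730 = $5061.8278
Market $5211 > fair $5061.8278: forward overpriced → cash-and-carry (buy spot, short the forward).
At maturity, profit = |F_mkt − F*| = |5211 − 5061.8278| = $149 per tonne

$149 per tonne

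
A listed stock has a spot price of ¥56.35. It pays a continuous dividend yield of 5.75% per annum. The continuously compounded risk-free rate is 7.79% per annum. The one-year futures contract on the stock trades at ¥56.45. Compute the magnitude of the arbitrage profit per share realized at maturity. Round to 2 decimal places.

Fair futures: F* = S·e^(carry·T), with carry = (r − q) = 0.0779 − 0.0575 = 0.0204
F* = 56.35 · e^(0.0204 × 12/12) = 56.35 · e^0.020400 = 56.35 × 1.020610 = ¥57.5114
Market ¥56.45 < fair ¥57.5114: forward underpriced → reverse cash-and-carry (short spot, go long the forward).
At maturity, profit = |F_mkt − F*| = |56.45 − 57.5114| = ¥1.06 per share

¥1.06 per share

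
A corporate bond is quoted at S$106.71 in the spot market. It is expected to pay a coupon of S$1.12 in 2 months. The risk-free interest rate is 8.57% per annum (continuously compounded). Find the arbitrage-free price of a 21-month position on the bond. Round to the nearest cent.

S$122.69

PV(coupons) I = 1.12·e^(−0.0857·2/12)
I = 1.1041
F = (S − I)·e^(rT) = (106.71 − 1.1041) · e^(0.0857·21/12)
= 105.6059 · e^0.149975 = 105.6059 × 1.161805 = S$122.69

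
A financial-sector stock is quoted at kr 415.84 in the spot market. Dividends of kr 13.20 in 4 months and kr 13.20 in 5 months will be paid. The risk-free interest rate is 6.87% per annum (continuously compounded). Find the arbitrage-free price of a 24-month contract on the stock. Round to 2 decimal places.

PV(dividends) I = 13.20·e^(−0.0687·4/12) + 13.20·e^(−0.0687·5/12)
I = 12.9012 + 12.8275 = 25.7287
F = (S − I)·e^(rT) = (415.84 − 25.7287) · e^(0.0687·24/12)
= 390.1113 · e^0.137400 = 390.1113 × 1.147287 = kr 447.57

kr 447.57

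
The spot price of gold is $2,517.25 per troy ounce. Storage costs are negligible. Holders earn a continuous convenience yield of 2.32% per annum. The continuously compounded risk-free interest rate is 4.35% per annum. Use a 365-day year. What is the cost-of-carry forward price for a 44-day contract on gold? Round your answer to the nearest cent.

Net carry = r + u − y = 0.0435 + 0.0000 − 0.0232 = 0.0203
F = S·e^((r+u−y)T) = 2517.25 · e^(0.0203 × 44/365) = 2517.25 · e^0.00244712
= 2517.25 × 1.00245012 = $2,523.42 per troy ounce

$2,523.42 per troy ounce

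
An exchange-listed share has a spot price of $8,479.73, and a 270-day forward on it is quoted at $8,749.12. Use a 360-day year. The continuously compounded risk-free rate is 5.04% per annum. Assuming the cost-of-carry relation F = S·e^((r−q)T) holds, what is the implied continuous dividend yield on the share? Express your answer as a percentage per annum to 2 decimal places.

0.87%

From F = S·e^((r−q)T): (r − q) = ln(F/S)/T
ln(8749.12/8479.73) = ln(1.031769) = 0.031275
(r − q) = 0.031275 / (270/360) = 0.041700
q = r − ln(F/S)/T = 0.0504 − 0.041700 = 0.008700
q = 0.87%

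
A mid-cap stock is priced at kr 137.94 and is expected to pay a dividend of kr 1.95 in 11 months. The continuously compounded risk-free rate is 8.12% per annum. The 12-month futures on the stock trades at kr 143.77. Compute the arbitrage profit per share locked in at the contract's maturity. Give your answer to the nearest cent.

kr 3.87 per share

PV(dividends) I = 1.95·e^(−0.0812·11/12) = 1.8101
Fair futures F* = (S − I)·e^(rT) = (137.94 − 1.8101)·e^0.081200 = 136.1299 × 1.084588 = 147.6449
Market kr 143.77 < fair 147.6449: forward underpriced → reverse cash-and-carry (short the stock, invest proceeds at r, pay the dividends, go long the forward).
Profit at T = |F_mkt − F*| = |143.77 − 147.6449| = kr 3.87 per share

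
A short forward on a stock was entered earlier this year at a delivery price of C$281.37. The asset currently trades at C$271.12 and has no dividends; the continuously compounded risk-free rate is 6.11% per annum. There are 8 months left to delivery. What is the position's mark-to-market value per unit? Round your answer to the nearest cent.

Current fair forward for the remaining 8 months: F = S·e^(r·T), r = 0.0611
F = 271.12 · e^(0.0611 × 8/12) = 271.12 × 1.041574 = 282.3915
Value of long forward = (F − K)·e^(−rT) = (282.3915 − 281.37) · e^(−0.0611·8/12)
= 1.0215 × 0.960085 = 0.98
Short position value = −(long value) = -C$0.98

-C$0.98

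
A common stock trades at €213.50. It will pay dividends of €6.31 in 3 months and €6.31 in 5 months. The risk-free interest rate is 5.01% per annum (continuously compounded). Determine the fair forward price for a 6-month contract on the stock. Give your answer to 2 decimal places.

€206.19

PV(dividends) I = 6.31·e^(−0.0501·3/12) + 6.31·e^(−0.0501·5/12)
I = 6.2315 + 6.1796 = 12.4111
F = (S − I)·e^(rT) = (213.50 − 12.4111) · e^(0.0501·6/12)
= 201.0889 · e^0.025050 = 201.0889 × 1.025366 = €206.19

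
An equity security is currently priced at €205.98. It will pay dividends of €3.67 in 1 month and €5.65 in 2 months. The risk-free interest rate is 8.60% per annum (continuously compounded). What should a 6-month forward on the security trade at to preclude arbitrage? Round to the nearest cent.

€205.41

PV(dividends) I = 3.67·e^(−0.0860·1/12) + 5.65·e^(−0.0860·2/12)
I = 3.6438 + 5.5696 = 9.2134
F = (S − I)·e^(rT) = (205.98 − 9.2134) · e^(0.0860·6/12)
= 196.7666 · e^0.043000 = 196.7666 × 1.043938 = €205.41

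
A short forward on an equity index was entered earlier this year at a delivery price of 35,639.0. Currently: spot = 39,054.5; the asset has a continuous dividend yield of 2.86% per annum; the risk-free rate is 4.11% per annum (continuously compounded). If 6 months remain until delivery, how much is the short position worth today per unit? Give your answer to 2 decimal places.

Current fair forward for the remaining 6 months: F = S·e^((r − q)·T), (r − q) = 0.0411 − 0.0286 = 0.0125
F = 39054.5 · e^(0.0125 × 6/12) = 39054.5 × 1.00626957 = 39299.3549
Value of long forward = (F − K)·e^(−rT) = (39299.3549 − 35639.0) · e^(−0.0411·6/12)
= 3660.3549 × 0.97965971 = 3585.90
Short position value = −(long value) = -3585.90

-3585.90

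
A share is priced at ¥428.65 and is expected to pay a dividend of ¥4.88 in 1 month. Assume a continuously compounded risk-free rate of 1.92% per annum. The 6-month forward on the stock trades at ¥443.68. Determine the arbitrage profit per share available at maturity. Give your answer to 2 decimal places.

PV(dividends) I = 4.88·e^(−0.0192·1/12) = 4.8722
Fair forward F* = (S − I)·e^(rT) = (428.65 − 4.8722)·e^0.009600 = 423.7778 × 1.009646 = 427.8656
Market ¥443.68 > fair 427.8656: forward overpriced → cash-and-carry (borrow at r, buy the stock and collect the dividends, short the forward).
Profit at T = |F_mkt − F*| = |443.68 − 427.8656| = ¥15.81 per share

¥15.81 per share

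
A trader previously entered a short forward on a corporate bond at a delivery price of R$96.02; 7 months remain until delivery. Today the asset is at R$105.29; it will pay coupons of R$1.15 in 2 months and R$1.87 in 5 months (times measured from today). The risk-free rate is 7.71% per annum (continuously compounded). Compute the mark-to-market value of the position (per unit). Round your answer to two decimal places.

-R$10.55

PV(remaining coupons) I = 1.15·e^(−0.0771·2/12) + 1.87·e^(−0.0771·5/12) = 2.9462
Current forward F = (S − I)·e^(rT) = (105.29 − 2.9462)·e^(0.0771·7/12) = 102.3438 × 1.046002 = 107.0518
Value (long) = (F − K)·e^(−rT) = (107.0518 − 96.02) × 0.956021 = 10.5466
Short position value = −(long value) = -R$10.55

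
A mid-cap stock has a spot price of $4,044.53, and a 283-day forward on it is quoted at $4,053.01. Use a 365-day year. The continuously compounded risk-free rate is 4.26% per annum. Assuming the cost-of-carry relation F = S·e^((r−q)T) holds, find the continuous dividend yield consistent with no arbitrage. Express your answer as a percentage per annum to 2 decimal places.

From F = S·e^((r−q)T): (r − q) = ln(F/S)/T
ln(4053.01/4044.53) = ln(1.002097) = 0.002095
(r − q) = 0.002095 / (283/365) = 0.002702
q = r − ln(F/S)/T = 0.0426 − 0.002702 = 0.039898
q = 3.99%

3.99%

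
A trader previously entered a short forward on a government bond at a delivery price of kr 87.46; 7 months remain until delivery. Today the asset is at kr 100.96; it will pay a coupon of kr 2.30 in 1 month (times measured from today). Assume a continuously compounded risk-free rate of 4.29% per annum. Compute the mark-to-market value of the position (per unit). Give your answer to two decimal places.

-kr 13.37

PV(remaining coupons) I = 2.30·e^(−0.0429·1/12) = 2.2918
Current forward F = (S − I)·e^(rT) = (100.96 − 2.2918)·e^(0.0429·7/12) = 98.6682 × 1.025341 = 101.1686
Value (long) = (F − K)·e^(−rT) = (101.1686 − 87.46) × 0.975286 = 13.3698
Short position value = −(long value) = -kr 13.37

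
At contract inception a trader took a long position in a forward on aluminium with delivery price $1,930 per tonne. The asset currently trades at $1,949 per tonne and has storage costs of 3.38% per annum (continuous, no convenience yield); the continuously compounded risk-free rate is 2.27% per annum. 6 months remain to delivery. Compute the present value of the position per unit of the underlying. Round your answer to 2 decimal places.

$74.00 per tonne

Current fair forward for the remaining 6 months: F = S·e^((r + u)·T), (r + u) = 0.0227 + 0.0338 = 0.0565
F = 1949 · e^(0.0565 × 6/12) = 1949 × 1.02865282 = 2004.8443
Value of long forward = (F − K)·e^(−rT) = (2004.8443 − 1930) · e^(−0.0227·6/12)
= 74.8443 × 0.98871417 = 74.00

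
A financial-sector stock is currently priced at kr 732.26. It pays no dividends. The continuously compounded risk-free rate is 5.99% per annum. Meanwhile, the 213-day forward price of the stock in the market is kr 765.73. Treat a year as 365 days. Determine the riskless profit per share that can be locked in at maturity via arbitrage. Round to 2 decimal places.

Fair forward: F* = S·e^(carry·T), with carry = r = 0.0599
F* = 732.26 · e^(0.0599 × 213/365) = 732.26 · e^0.034955 = 732.26 × 1.035573 = kr 758.3087
Market kr 765.73 > fair kr 758.3087: forward overpriced → cash-and-carry (buy spot, short the forward).
At maturity, profit = |F_mkt − F*| = |765.73 − 758.3087| = kr 7.42 per share

kr 7.42 per share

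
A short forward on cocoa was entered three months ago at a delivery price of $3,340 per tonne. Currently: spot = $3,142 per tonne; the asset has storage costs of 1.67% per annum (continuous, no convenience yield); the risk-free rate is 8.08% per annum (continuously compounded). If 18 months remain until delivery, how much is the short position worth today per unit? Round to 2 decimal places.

-$262.94 per tonne

Current fair forward for the remaining 18 months: F = S·e^((r + u)·T), (r + u) = 0.0808 + 0.0167 = 0.0975
F = 3142 · e^(0.0975 × 18/12) = 3142 × 1.15748552 = 3636.8195
Value of long forward = (F − K)·e^(−rT) = (3636.8195 − 3340) · e^(−0.0808·18/12)
= 296.8195 × 0.88585677 = 262.94
Short position value = −(long value) = -$262.94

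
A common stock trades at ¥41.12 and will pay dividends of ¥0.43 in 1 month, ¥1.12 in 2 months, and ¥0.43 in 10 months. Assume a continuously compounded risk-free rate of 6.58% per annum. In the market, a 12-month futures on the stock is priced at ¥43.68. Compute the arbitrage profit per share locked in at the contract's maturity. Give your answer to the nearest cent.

¥1.84 per share

PV(dividends) I = 0.43·e^(−0.0658·1/12) + 1.12·e^(−0.0658·2/12) + 0.43·e^(−0.0658·10/12) = 1.9425
Fair futures F* = (S − I)·e^(rT) = (41.12 − 1.9425)·e^0.065800 = 39.1775 × 1.068013 = 41.8421
Market ¥43.68 > fair 41.8421: forward overpriced → cash-and-carry (borrow at r, buy the stock and collect the dividends, short the forward).
Profit at T = |F_mkt − F*| = |43.68 − 41.8421| = ¥1.84 per share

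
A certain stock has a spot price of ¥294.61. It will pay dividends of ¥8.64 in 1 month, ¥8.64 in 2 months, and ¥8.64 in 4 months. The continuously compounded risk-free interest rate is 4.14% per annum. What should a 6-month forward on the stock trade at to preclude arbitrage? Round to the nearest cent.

¥274.52

PV(dividends) I = 8.64·e^(−0.0414·1/12) + 8.64·e^(−0.0414·2/12) + 8.64·e^(−0.0414·4/12)
I = 8.6102 + 8.5806 + 8.5216 = 25.7124
F = (S − I)·e^(rT) = (294.61 − 25.7124) · e^(0.0414·6/12)
= 268.8976 · e^0.020700 = 268.8976 × 1.020916 = ¥274.52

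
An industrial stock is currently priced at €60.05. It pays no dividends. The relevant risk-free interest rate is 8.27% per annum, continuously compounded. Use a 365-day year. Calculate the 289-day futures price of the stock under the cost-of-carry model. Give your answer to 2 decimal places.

F = S·e^(rT) = 60.05 · e^(0.0827 × 289/365)
= 60.05 · e^0.065480 = 60.05 × 1.067671
F = €64.11

€64.11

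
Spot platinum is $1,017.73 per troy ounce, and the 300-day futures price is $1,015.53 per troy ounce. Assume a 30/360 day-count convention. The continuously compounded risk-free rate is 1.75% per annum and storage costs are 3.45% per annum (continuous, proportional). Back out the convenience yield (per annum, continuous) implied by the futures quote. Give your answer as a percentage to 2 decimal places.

5.46%

F = S·e^((r+u−y)T) ⇒ (r+u−y) = ln(F/S)/T
ln(1015.53/1017.73) = -0.002164; /T ⇒ -0.002597
y = r + u − ln(F/S)/T = 0.0175 + 0.0345 + 0.002597 = 0.054597
y = 5.46%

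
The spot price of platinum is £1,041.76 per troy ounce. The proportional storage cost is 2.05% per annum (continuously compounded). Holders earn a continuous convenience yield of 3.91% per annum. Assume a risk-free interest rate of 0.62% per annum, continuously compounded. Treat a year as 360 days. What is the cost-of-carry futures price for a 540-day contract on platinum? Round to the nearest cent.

£1,022.56 per troy ounce

Net carry = r + u − y = 0.0062 + 0.0205 − 0.0391 = -0.0124
F = S·e^((r+u−y)T) = 1041.76 · e^(-0.0124 × 540/360) = 1041.76 · e^-0.01860000
= 1041.76 × 0.98157191 = £1,022.56 per troy ounce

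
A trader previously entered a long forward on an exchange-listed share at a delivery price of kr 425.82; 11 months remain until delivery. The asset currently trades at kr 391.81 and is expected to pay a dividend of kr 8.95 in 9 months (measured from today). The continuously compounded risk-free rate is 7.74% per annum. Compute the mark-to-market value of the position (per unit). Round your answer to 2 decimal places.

PV(remaining dividends) I = 8.95·e^(−0.0774·9/12) = 8.4452
Current forward F = (S − I)·e^(rT) = (391.81 − 8.4452)·e^(0.0774·11/12) = 383.3648 × 1.073528 = 411.5528
Value (long) = (F − K)·e^(−rT) = (411.5528 − 425.82) × 0.931508 = -13.2900
Value = -kr 13.29

-kr 13.29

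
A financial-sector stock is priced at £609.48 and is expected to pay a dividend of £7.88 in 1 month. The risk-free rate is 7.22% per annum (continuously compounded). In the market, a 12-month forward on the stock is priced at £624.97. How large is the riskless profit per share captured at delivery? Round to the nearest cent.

PV(dividends) I = 7.88·e^(−0.0722·1/12) = 7.8327
Fair forward F* = (S − I)·e^(rT) = (609.48 − 7.8327)·e^0.072200 = 601.6473 × 1.074870 = 646.6926
Market £624.97 < fair 646.6926: forward underpriced → reverse cash-and-carry (short the stock, invest proceeds at r, pay the dividends, go long the forward).
Profit at T = |F_mkt − F*| = |624.97 − 646.6926| = £21.72 per share

£21.72 per share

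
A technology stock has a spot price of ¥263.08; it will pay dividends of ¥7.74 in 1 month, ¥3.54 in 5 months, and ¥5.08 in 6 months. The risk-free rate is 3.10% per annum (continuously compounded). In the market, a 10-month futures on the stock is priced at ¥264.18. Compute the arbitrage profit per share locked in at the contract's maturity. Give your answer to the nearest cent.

¥10.86 per share

PV(dividends) I = 7.74·e^(−0.0310·1/12) + 3.54·e^(−0.0310·5/12) + 5.08·e^(−0.0310·6/12) = 16.2165
Fair futures F* = (S − I)·e^(rT) = (263.08 − 16.2165)·e^0.025833 = 246.8635 × 1.026170 = 253.3239
Market ¥264.18 > fair 253.3239: forward overpriced → cash-and-carry (borrow at r, buy the stock and collect the dividends, short the forward).
Profit at T = |F_mkt − F*| = |264.18 − 253.3239| = ¥10.86 per share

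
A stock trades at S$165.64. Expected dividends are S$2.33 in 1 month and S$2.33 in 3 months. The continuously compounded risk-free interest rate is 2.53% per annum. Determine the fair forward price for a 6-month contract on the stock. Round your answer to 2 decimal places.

S$163.05

PV(dividends) I = 2.33·e^(−0.0253·1/12) + 2.33·e^(−0.0253·3/12)
I = 2.3251 + 2.3153 = 4.6404
F = (S − I)·e^(rT) = (165.64 − 4.6404) · e^(0.0253·6/12)
= 160.9996 · e^0.012650 = 160.9996 × 1.012730 = S$163.05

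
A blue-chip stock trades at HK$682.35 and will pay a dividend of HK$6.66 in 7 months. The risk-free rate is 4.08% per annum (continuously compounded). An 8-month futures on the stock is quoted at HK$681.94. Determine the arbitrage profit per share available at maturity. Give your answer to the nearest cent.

PV(dividends) I = 6.66·e^(−0.0408·7/12) = 6.5034
Fair futures F* = (S − I)·e^(rT) = (682.35 − 6.5034)·e^0.027200 = 675.8466 × 1.027573 = 694.4817
Market HK$681.94 < fair 694.4817: forward underpriced → reverse cash-and-carry (short the stock, invest proceeds at r, pay the dividends, go long the forward).
Profit at T = |F_mkt − F*| = |681.94 − 694.4817| = HK$12.54 per share

HK$12.54 per share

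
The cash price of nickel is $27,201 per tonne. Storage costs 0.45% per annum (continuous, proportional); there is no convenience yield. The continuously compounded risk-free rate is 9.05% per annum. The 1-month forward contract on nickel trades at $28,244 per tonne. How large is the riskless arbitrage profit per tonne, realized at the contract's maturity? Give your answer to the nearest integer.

$827 per tonne

Fair forward: F* = S·e^(carry·T), with carry = (r + u) = 0.0905 + 0.0045 = 0.0950
F* = 27201 · e^(0.0950 × 1/12) = 27201 · e^0.007917 = 27201 × 1.007948 = $27417.1935
Market $28244 > fair $27417.1935: forward overpriced → cash-and-carry (buy spot, short the forward).
At maturity, profit = |F_mkt − F*| = |28244 − 27417.1935| = $827 per tonne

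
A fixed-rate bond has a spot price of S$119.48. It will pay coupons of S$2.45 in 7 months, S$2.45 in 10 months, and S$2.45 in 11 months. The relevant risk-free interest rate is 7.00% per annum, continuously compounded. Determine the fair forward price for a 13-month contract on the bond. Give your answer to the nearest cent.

S$121.38

PV(coupons) I = 2.45·e^(−0.0700·7/12) + 2.45·e^(−0.0700·10/12) + 2.45·e^(−0.0700·11/12)
I = 2.3520 + 2.3112 + 2.2977 = 6.9609
F = (S − I)·e^(rT) = (119.48 − 6.9609) · e^(0.0700·13/12)
= 112.5191 · e^0.075833 = 112.5191 × 1.078782 = S$121.38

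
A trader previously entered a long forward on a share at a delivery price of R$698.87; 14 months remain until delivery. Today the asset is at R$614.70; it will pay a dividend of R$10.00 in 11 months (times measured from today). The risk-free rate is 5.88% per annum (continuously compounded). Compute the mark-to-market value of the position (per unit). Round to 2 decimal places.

PV(remaining dividends) I = 10.00·e^(−0.0588·11/12) = 9.4753
Current forward F = (S − I)·e^(rT) = (614.70 − 9.4753)·e^(0.0588·14/12) = 605.2247 × 1.071008 = 648.2005
Value (long) = (F − K)·e^(−rT) = (648.2005 − 698.87) × 0.933700 = -47.3101
Value = -R$47.31

-R$47.31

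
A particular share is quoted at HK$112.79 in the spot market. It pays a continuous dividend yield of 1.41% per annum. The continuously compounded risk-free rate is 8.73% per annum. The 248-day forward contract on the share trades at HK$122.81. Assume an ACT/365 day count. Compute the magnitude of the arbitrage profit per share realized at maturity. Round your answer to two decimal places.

HK$4.27 per share

Fair forward: F* = S·e^(carry·T), with carry = (r − q) = 0.0873 − 0.0141 = 0.0732
F* = 112.79 · e^(0.0732 × 248/365) = 112.79 · e^0.049736 = 112.79 × 1.050994 = HK$118.5416
Market HK$122.81 > fair HK$118.5416: forward overpriced → cash-and-carry (buy spot, short the forward).
At maturity, profit = |F_mkt − F*| = |122.81 − 118.5416| = HK$4.27 per share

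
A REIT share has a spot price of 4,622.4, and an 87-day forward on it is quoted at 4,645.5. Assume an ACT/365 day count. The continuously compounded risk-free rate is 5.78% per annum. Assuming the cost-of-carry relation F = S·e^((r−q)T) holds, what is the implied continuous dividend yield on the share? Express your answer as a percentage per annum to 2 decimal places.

From F = S·e^((r−q)T): (r − q) = ln(F/S)/T
ln(4645.5/4622.4) = ln(1.004997) = 0.004985
(r − q) = 0.004985 / (87/365) = 0.020914
q = r − ln(F/S)/T = 0.0578 − 0.020914 = 0.036886
q = 3.69%

3.69%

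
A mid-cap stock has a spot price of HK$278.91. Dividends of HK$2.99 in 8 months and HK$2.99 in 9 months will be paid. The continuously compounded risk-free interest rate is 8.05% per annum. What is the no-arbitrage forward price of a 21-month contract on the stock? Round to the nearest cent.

HK$314.60

PV(dividends) I = 2.99·e^(−0.0805·8/12) + 2.99·e^(−0.0805·9/12)
I = 2.8338 + 2.8148 = 5.6486
F = (S − I)·e^(rT) = (278.91 − 5.6486) · e^(0.0805·21/12)
= 273.2614 · e^0.140875 = 273.2614 × 1.151281 = HK$314.60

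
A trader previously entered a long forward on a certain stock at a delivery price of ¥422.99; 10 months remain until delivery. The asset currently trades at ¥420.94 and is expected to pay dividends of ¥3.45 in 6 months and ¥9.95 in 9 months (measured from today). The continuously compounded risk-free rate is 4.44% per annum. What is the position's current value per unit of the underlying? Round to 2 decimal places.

¥0.32

PV(remaining dividends) I = 3.45·e^(−0.0444·6/12) + 9.95·e^(−0.0444·9/12) = 12.9984
Current forward F = (S − I)·e^(rT) = (420.94 − 12.9984)·e^(0.0444·10/12) = 407.9416 × 1.037693 = 423.3181
Value (long) = (F − K)·e^(−rT) = (423.3181 − 422.99) × 0.963676 = 0.3162
Value = ¥0.32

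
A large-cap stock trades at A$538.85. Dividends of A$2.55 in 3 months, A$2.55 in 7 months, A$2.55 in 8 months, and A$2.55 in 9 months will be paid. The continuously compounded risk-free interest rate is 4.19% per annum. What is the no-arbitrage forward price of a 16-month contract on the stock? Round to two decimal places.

PV(dividends) I = 2.55·e^(−0.0419·3/12) + 2.55·e^(−0.0419·7/12) + 2.55·e^(−0.0419·8/12) + 2.55·e^(−0.0419·9/12)
I = 2.5234 + 2.4884 + 2.4798 + 2.4711 = 9.9627
F = (S − I)·e^(rT) = (538.85 − 9.9627) · e^(0.0419·16/12)
= 528.8873 · e^0.055867 = 528.8873 × 1.057457 = A$559.28

A$559.28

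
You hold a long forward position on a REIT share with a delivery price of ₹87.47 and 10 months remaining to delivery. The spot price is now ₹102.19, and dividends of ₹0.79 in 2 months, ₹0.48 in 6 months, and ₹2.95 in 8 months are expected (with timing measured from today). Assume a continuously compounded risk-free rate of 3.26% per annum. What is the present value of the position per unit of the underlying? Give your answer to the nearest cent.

PV(remaining dividends) I = 0.79·e^(−0.0326·2/12) + 0.48·e^(−0.0326·6/12) + 2.95·e^(−0.0326·8/12) = 4.1445
Current forward F = (S − I)·e^(rT) = (102.19 − 4.1445)·e^(0.0326·10/12) = 98.0455 × 1.027539 = 100.7456
Value (long) = (F − K)·e^(−rT) = (100.7456 − 87.47) × 0.973199 = 12.9198
Value = ₹12.92

₹12.92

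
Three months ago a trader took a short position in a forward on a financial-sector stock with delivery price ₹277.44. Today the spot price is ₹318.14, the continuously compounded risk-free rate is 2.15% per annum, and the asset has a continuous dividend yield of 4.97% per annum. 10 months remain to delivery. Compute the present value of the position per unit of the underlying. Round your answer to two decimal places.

Current fair forward for the remaining 10 months: F = S·e^((r − q)·T), (r − q) = 0.0215 − 0.0497 = -0.0282
F = 318.14 · e^(-0.0282 × 10/12) = 318.14 × 0.976774 = 310.7509
Value of long forward = (F − K)·e^(−rT) = (310.7509 − 277.44) · e^(−0.0215·10/12)
= 33.3109 × 0.982243 = 32.72
Short position value = −(long value) = -₹32.72

-₹32.72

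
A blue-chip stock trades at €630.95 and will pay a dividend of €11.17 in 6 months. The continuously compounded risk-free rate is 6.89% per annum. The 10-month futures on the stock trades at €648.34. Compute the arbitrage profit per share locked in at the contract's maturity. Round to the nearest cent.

PV(dividends) I = 11.17·e^(−0.0689·6/12) = 10.7917
Fair futures F* = (S − I)·e^(rT) = (630.95 − 10.7917)·e^0.057417 = 620.1583 × 1.059097 = 656.8078
Market €648.34 < fair 656.8078: forward underpriced → reverse cash-and-carry (short the stock, invest proceeds at r, pay the dividends, go long the forward).
Profit at T = |F_mkt − F*| = |648.34 − 656.8078| = €8.47 per share

€8.47 per share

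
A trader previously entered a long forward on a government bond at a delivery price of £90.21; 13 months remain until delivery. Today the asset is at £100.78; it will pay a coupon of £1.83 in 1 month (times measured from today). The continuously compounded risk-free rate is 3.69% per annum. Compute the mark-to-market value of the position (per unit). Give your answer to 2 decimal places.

PV(remaining coupons) I = 1.83·e^(−0.0369·1/12) = 1.8244
Current forward F = (S − I)·e^(rT) = (100.78 − 1.8244)·e^(0.0369·13/12) = 98.9556 × 1.040785 = 102.9915
Value (long) = (F − K)·e^(−rT) = (102.9915 − 90.21) × 0.960813 = 12.2806
Value = £12.28

£12.28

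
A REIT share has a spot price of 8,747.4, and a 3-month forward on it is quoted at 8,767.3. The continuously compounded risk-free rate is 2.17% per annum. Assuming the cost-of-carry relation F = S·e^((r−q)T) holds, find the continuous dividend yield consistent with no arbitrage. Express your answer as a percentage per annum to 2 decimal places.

From F = S·e^((r−q)T): (r − q) = ln(F/S)/T
ln(8767.3/8747.4) = ln(1.002275) = 0.002272
(r − q) = 0.002272 / (3/12) = 0.009088
q = r − ln(F/S)/T = 0.0217 − 0.009088 = 0.012612
q = 1.26%

1.26%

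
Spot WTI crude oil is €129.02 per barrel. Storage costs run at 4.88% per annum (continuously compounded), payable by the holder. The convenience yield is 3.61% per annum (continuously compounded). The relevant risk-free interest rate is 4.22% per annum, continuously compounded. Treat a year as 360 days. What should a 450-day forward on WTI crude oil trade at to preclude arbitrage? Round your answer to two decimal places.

Net carry = r + u − y = 0.0422 + 0.0488 − 0.0361 = 0.0549
F = S·e^((r+u−y)T) = 129.02 · e^(0.0549 × 450/360) = 129.02 · e^0.068625
= 129.02 × 1.071034 = €138.18 per barrel

€138.18 per barrel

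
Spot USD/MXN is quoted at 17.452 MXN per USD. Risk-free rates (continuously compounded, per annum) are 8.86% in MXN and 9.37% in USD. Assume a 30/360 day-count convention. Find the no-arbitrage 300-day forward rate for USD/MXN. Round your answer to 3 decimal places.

17.378

F = S·e^((r_MXN − r_USD)T) = 17.452 · e^((0.0886 − 0.0937) × 300/360)
= 17.452 · e^-0.004250 = 17.452 × 0.995759
F = 17.378 MXN per USD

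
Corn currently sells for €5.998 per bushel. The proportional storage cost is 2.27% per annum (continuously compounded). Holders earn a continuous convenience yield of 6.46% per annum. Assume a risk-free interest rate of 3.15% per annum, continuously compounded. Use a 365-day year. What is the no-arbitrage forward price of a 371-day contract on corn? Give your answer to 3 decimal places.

€5.935 per bushel

Net carry = r + u − y = 0.0315 + 0.0227 − 0.0646 = -0.0104
F = S·e^((r+u−y)T) = 5.998 · e^(-0.0104 × 371/365) = 5.998 · e^-0.010571
= 5.998 × 0.989485 = €5.935 per bushel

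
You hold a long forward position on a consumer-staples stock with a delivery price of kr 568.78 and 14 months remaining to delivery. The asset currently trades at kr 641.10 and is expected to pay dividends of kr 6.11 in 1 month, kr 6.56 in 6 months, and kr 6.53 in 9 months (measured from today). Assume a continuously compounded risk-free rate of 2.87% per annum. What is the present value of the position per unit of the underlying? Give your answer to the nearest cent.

PV(remaining dividends) I = 6.11·e^(−0.0287·1/12) + 6.56·e^(−0.0287·6/12) + 6.53·e^(−0.0287·9/12) = 18.9529
Current forward F = (S − I)·e^(rT) = (641.10 − 18.9529)·e^(0.0287·14/12) = 622.1471 × 1.034050 = 643.3312
Value (long) = (F − K)·e^(−rT) = (643.3312 − 568.78) × 0.967071 = 72.0963
Value = kr 72.10

kr 72.10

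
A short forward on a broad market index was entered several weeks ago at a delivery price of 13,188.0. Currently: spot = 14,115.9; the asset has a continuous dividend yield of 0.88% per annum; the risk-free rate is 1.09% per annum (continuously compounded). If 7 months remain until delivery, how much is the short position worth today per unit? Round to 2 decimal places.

-939.21

Current fair forward for the remaining 7 months: F = S·e^((r − q)·T), (r − q) = 0.0109 − 0.0088 = 0.0021
F = 14115.9 · e^(0.0021 × 7/12) = 14115.9 × 1.00122575 = 14133.2026
Value of long forward = (F − K)·e^(−rT) = (14133.2026 − 13188.0) · e^(−0.0109·7/12)
= 945.2026 × 0.99366184 = 939.21
Short position value = −(long value) = -939.21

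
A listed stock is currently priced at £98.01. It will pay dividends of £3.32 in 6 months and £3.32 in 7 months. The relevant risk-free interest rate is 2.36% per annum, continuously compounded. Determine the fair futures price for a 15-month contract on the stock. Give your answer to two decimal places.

£94.19

PV(dividends) I = 3.32·e^(−0.0236·6/12) + 3.32·e^(−0.0236·7/12)
I = 3.2811 + 3.2746 = 6.5557
F = (S − I)·e^(rT) = (98.01 − 6.5557) · e^(0.0236·15/12)
= 91.4543 · e^0.029500 = 91.4543 × 1.029939 = £94.19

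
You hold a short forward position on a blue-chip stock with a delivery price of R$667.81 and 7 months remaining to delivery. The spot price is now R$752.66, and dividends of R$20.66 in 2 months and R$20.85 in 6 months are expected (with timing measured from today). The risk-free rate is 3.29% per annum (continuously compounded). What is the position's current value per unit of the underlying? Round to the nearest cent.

PV(remaining dividends) I = 20.66·e^(−0.0329·2/12) + 20.85·e^(−0.0329·6/12) = 41.0568
Current forward F = (S − I)·e^(rT) = (752.66 − 41.0568)·e^(0.0329·7/12) = 711.6032 × 1.019377 = 725.3919
Value (long) = (F − K)·e^(−rT) = (725.3919 − 667.81) × 0.980991 = 56.4873
Short position value = −(long value) = -R$56.49

-R$56.49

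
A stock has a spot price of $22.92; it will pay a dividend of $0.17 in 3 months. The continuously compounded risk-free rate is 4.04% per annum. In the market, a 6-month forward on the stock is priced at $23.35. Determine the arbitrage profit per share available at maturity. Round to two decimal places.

$0.13 per share

PV(dividends) I = 0.17·e^(−0.0404·3/12) = 0.1683
Fair forward F* = (S − I)·e^(rT) = (22.92 − 0.1683)·e^0.020200 = 22.7517 × 1.020405 = 23.2159
Market $23.35 > fair 23.2159: forward overpriced → cash-and-carry (borrow at r, buy the stock and collect the dividends, short the forward).
Profit at T = |F_mkt − F*| = |23.35 − 23.2159| = $0.13 per share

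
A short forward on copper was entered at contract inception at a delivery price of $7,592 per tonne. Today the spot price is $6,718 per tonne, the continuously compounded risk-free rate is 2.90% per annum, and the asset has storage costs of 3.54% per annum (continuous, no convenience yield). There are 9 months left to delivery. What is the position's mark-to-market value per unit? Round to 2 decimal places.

$529.91 per tonne

Current fair forward for the remaining 9 months: F = S·e^((r + u)·T), (r + u) = 0.0290 + 0.0354 = 0.0644
F = 6718 · e^(0.0644 × 9/12) = 6718 × 1.04948545 = 7050.4433
Value of long forward = (F − K)·e^(−rT) = (7050.4433 − 7592) · e^(−0.0290·9/12)
= -541.5567 × 0.97848483 = -529.91
Short position value = −(long value) = $529.91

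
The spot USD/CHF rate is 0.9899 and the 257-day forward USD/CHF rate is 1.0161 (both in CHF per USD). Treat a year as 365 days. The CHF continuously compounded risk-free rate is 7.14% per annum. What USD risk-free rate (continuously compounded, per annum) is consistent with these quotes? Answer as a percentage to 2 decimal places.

F = S·e^((r_CHF − r_USD)T) ⇒ r_USD = r_CHF − ln(F/S)/T
ln(1.0161/0.9899) = 0.026123; /(257/365) = 0.037101
r_USD = 0.0714 − 0.037101 = 0.034299
r_USD = 3.43%

3.43%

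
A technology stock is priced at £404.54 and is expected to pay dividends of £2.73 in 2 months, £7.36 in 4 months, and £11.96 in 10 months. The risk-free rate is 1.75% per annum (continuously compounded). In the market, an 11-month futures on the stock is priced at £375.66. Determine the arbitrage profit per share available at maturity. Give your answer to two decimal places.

PV(dividends) I = 2.73·e^(−0.0175·2/12) + 7.36·e^(−0.0175·4/12) + 11.96·e^(−0.0175·10/12) = 21.8261
Fair futures F* = (S − I)·e^(rT) = (404.54 − 21.8261)·e^0.016042 = 382.7139 × 1.016171 = 388.9028
Market £375.66 < fair 388.9028: forward underpriced → reverse cash-and-carry (short the stock, invest proceeds at r, pay the dividends, go long the forward).
Profit at T = |F_mkt − F*| = |375.66 − 388.9028| = £13.24 per share

£13.24 per share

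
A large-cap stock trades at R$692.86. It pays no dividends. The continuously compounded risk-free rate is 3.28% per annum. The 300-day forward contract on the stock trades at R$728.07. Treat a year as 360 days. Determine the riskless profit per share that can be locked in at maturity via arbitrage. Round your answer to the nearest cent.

R$16.01 per share

Fair forward: F* = S·e^(carry·T), with carry = r = 0.0328
F* = 692.86 · e^(0.0328 × 300/360) = 692.86 · e^0.027333 = 692.86 × 1.027710 = R$712.0592
Market R$728.07 > fair R$712.0592: forward overpriced → cash-and-carry (buy spot, short the forward).
At maturity, profit = |F_mkt − F*| = |728.07 − 712.0592| = R$16.01 per share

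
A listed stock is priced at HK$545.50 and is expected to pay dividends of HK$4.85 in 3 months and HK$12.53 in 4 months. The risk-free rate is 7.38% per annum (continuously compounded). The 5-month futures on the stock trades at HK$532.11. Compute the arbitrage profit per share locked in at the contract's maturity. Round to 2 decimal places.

HK$12.91 per share

PV(dividends) I = 4.85·e^(−0.0738·3/12) + 12.53·e^(−0.0738·4/12) = 16.9869
Fair futures F* = (S − I)·e^(rT) = (545.50 − 16.9869)·e^0.030750 = 528.5131 × 1.031228 = 545.0175
Market HK$532.11 < fair 545.0175: forward underpriced → reverse cash-and-carry (short the stock, invest proceeds at r, pay the dividends, go long the forward).
Profit at T = |F_mkt − F*| = |532.11 − 545.0175| = HK$12.91 per share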